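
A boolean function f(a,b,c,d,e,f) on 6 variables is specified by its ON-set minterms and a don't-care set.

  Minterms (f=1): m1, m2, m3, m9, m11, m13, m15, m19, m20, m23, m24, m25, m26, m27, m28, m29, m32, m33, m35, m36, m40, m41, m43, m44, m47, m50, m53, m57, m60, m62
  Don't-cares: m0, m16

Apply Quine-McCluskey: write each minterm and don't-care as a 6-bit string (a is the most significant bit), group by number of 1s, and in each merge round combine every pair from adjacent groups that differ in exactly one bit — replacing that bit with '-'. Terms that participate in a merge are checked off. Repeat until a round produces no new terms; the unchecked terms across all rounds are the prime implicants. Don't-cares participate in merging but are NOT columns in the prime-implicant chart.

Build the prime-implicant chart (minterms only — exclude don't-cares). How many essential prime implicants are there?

Round 0: 000000✓ 000001✓ 000010✓ 000011✓ 001001✓ 001011✓ 001101✓ 001111✓ 010000✓ 010011✓ 010100✓ 010111✓ 011000✓ 011001✓ 011010✓ 011011✓ 011100✓ 011101✓ 100000✓ 100001✓ 100011✓ 100100✓ 101000✓ 101001✓ 101011✓ 101100✓ 101111✓ 110010 110101 111001✓ 111100✓ 111110✓
Round 1: -00000✓ -00001✓ -00011✓ -01001✓ -01011✓ -01111✓ -11001✓ -11100 0-0000 0-0011✓ 0-1001✓ 0-1011✓ 0-1101✓ 00-001✓ 00-011✓ 0000-0✓ 0000-1✓ 00000-✓ 00001-✓ 001-01✓ 001-11✓ 0010-1✓ 0011-1✓ 01-000✓ 01-011✓ 01-100✓ 010-00✓ 010-11 011-00✓ 011-01✓ 0110-0✓ 0110-1✓ 01100-✓ 01101-✓ 01110-✓ 1-1001✓ 1-1100 10-000✓ 10-001✓ 10-011✓ 10-100✓ 100-00✓ 1000-1✓ 10000-✓ 101-00✓ 101-11✓ 1010-1✓ 10100-✓ 1111-0
Round 2: --1001 -0-001✓ -0-011✓ -000-1✓ -0000- -01-11 -010-1✓ 0--011 0-1-01 0-10-1 00-0-1✓ 0000-- 001--1 01--00 011-0- 0110-- 10--00 10-0-1✓ 10-00-
Round 3: -0-0-1
PIs = {--1001, -0-0-1, -0000-, -01-11, -11100, 0--011, 0-0000, 0-1-01, 0-10-1, 0000--, 001--1, 01--00, 010-11, 011-0-, 0110--, 1-1100, 10--00, 10-00-, 110010, 110101, 1111-0}
Coverage chart:
  m1: -0-0-1,-0000-,0000--
  m2: 0000-- ←essential
  m3: -0-0-1,0--011,0000--
  m9: --1001,-0-0-1,0-1-01,0-10-1,001--1
  m11: -0-0-1,-01-11,0--011,0-10-1,001--1
  m13: 0-1-01,001--1
  m15: -01-11,001--1
  m19: 0--011,010-11
  m20: 01--00 ←essential
  m23: 010-11 ←essential
  m24: 01--00,011-0-,0110--
  m25: --1001,0-1-01,0-10-1,011-0-,0110--
  m26: 0110-- ←essential
  m27: 0--011,0-10-1,0110--
  m28: -11100,01--00,011-0-
  m29: 0-1-01,011-0-
  m32: -0000-,10--00,10-00-
  m33: -0-0-1,-0000-,10-00-
  m35: -0-0-1 ←essential
  m36: 10--00 ←essential
  m40: 10--00,10-00-
  m41: --1001,-0-0-1,10-00-
  m43: -0-0-1,-01-11
  m44: 1-1100,10--00
  m47: -01-11 ←essential
  m50: 110010 ←essential
  m53: 110101 ←essential
  m57: --1001 ←essential
  m60: -11100,1-1100,1111-0
  m62: 1111-0 ←essential
Essential: --1001, -0-0-1, -01-11, 0000--, 01--00, 010-11, 0110--, 10--00, 110010, 110101, 1111-0

11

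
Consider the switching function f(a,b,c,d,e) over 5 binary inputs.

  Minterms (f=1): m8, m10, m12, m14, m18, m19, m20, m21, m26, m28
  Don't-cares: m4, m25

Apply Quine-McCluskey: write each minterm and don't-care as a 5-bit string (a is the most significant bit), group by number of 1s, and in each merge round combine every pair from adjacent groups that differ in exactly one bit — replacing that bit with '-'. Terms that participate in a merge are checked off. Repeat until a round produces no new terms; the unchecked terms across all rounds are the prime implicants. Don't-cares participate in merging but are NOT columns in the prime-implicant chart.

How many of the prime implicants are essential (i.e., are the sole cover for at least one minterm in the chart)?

4

size-2^0 implicants → 00100(✓)  01000(✓)  01010(✓)  01100(✓)  01110(✓)  10010(✓)  10011(✓)  10100(✓)  10101(✓)  11001  11010(✓)  11100(✓)
size-2^1 implicants → -0100(✓)  -1010  -1100(✓)  0-100(✓)  01-00(✓)  01-10(✓)  010-0(✓)  011-0(✓)  1-010  1-100(✓)  1001-  1010-
size-2^2 implicants → --100  01--0
Unchecked terms (primes): --100, -1010, 01--0, 1-010, 1001-, 1010-, 11001
Minterm coverage:
  m8 ⊆ 01--0 [E]
  m10 ⊆ -1010,01--0
  m12 ⊆ --100,01--0
  m14 ⊆ 01--0 [E]
  m18 ⊆ 1-010,1001-
  m19 ⊆ 1001- [E]
  m20 ⊆ --100,1010-
  m21 ⊆ 1010- [E]
  m26 ⊆ -1010,1-010
  m28 ⊆ --100 [E]
E = {--100, 01--0, 1001-, 1010-}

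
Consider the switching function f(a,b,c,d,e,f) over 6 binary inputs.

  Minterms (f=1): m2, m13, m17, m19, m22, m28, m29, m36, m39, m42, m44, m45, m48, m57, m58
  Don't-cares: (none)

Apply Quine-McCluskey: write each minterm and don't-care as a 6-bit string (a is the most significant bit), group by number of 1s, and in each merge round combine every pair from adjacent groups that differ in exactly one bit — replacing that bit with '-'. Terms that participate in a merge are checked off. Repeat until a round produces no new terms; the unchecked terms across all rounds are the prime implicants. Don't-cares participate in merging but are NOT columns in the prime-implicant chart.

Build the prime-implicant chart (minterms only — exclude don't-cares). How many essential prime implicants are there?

9

size-2^0 implicants → 000010  001101(✓)  010001(✓)  010011(✓)  010110  011100(✓)  011101(✓)  100100(✓)  100111  101010(✓)  101100(✓)  101101(✓)  110000  111001  111010(✓)
size-2^1 implicants → -01101  0-1101  0100-1  01110-  1-1010  10-100  10110-
Unchecked terms (primes): -01101, 0-1101, 000010, 0100-1, 010110, 01110-, 1-1010, 10-100, 100111, 10110-, 110000, 111001
Minterm coverage:
  m2 ⊆ 000010 [E]
  m13 ⊆ -01101,0-1101
  m17 ⊆ 0100-1 [E]
  m19 ⊆ 0100-1 [E]
  m22 ⊆ 010110 [E]
  m28 ⊆ 01110- [E]
  m29 ⊆ 0-1101,01110-
  m36 ⊆ 10-100 [E]
  m39 ⊆ 100111 [E]
  m42 ⊆ 1-1010 [E]
  m44 ⊆ 10-100,10110-
  m45 ⊆ -01101,10110-
  m48 ⊆ 110000 [E]
  m57 ⊆ 111001 [E]
  m58 ⊆ 1-1010 [E]
E = {000010, 0100-1, 010110, 01110-, 1-1010, 10-100, 100111, 110000, 111001}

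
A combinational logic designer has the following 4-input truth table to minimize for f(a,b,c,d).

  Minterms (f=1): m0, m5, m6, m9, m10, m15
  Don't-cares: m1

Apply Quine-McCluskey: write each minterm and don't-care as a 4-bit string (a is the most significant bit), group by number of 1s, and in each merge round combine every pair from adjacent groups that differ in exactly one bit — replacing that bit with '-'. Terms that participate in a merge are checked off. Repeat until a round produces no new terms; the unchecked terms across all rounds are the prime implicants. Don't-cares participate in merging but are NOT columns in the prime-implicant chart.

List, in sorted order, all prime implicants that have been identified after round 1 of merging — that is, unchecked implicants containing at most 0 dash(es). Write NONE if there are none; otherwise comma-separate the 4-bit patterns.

[col 0] 0000*, 0001*, 0101*, 0110, 1001*, 1010, 1111
[col 1] -001, 0-01, 000-
Prime implicants: -001, 0-01, 000-, 0110, 1010, 1111

0110, 1010, 1111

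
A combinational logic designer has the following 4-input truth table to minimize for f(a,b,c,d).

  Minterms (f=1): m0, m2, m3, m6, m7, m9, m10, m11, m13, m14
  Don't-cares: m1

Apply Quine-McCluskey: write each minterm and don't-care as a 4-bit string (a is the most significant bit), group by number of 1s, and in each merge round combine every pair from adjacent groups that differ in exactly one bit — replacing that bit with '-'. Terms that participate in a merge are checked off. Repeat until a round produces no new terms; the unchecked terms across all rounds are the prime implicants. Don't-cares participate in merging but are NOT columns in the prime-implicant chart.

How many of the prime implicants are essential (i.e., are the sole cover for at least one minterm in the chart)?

4

Round 0: 0000✓ 0001✓ 0010✓ 0011✓ 0110✓ 0111✓ 1001✓ 1010✓ 1011✓ 1101✓ 1110✓
Round 1: -001✓ -010✓ -011✓ -110✓ 0-10✓ 0-11✓ 00-0✓ 00-1✓ 000-✓ 001-✓ 011-✓ 1-01 1-10✓ 10-1✓ 101-✓
Round 2: --10 -0-1 -01- 0-1- 00--
PIs = {--10, -0-1, -01-, 0-1-, 00--, 1-01}
Coverage chart:
  m0: 00-- ←essential
  m2: --10,-01-,0-1-,00--
  m3: -0-1,-01-,0-1-,00--
  m6: --10,0-1-
  m7: 0-1- ←essential
  m9: -0-1,1-01
  m10: --10,-01-
  m11: -0-1,-01-
  m13: 1-01 ←essential
  m14: --10 ←essential
Essential: --10, 0-1-, 00--, 1-01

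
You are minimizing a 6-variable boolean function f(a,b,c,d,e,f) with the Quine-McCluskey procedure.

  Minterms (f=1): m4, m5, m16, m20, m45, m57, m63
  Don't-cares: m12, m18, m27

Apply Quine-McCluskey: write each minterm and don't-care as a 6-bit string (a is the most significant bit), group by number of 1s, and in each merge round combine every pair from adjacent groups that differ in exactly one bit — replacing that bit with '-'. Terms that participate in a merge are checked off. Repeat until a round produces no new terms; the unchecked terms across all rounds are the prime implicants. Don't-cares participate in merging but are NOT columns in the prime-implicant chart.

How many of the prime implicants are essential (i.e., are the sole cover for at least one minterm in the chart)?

Round 0: 000100✓ 000101✓ 001100✓ 010000✓ 010010✓ 010100✓ 011011 101101 111001 111111
Round 1: 0-0100 00-100 00010- 010-00 0100-0
PIs = {0-0100, 00-100, 00010-, 010-00, 0100-0, 011011, 101101, 111001, 111111}
Coverage chart:
  m4: 0-0100,00-100,00010-
  m5: 00010- ←essential
  m16: 010-00,0100-0
  m20: 0-0100,010-00
  m45: 101101 ←essential
  m57: 111001 ←essential
  m63: 111111 ←essential
Essential: 00010-, 101101, 111001, 111111

4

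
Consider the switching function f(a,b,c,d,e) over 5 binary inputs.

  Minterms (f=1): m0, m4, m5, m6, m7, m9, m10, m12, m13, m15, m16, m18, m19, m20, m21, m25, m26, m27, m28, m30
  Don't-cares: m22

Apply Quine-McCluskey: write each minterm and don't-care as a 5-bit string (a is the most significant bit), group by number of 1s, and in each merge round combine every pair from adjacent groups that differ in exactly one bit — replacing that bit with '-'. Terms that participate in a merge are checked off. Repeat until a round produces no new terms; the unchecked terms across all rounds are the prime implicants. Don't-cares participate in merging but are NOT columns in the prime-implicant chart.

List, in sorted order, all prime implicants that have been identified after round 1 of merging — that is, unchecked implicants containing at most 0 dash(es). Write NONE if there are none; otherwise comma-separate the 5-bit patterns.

size-2^0 implicants → 00000(✓)  00100(✓)  00101(✓)  00110(✓)  00111(✓)  01001(✓)  01010(✓)  01100(✓)  01101(✓)  01111(✓)  10000(✓)  10010(✓)  10011(✓)  10100(✓)  10101(✓)  10110(✓)  11001(✓)  11010(✓)  11011(✓)  11100(✓)  11110(✓)
size-2^1 implicants → -0000(✓)  -0100(✓)  -0101(✓)  -0110(✓)  -1001  -1010  -1100(✓)  0-100(✓)  0-101(✓)  0-111(✓)  00-00(✓)  001-0(✓)  001-1(✓)  0010-(✓)  0011-(✓)  01-01  011-1(✓)  0110-(✓)  1-010(✓)  1-011(✓)  1-100(✓)  1-110(✓)  10-00(✓)  10-10(✓)  100-0(✓)  1001-(✓)  101-0(✓)  1010-(✓)  11-10(✓)  110-1  1101-(✓)  111-0(✓)
size-2^2 implicants → --100  -0-00  -01-0  -010-  0-1-1  0-10-  001--  1--10  1-01-  1-1-0  10--0
Unchecked terms (primes): --100, -0-00, -01-0, -010-, -1001, -1010, 0-1-1, 0-10-, 001--, 01-01, 1--10, 1-01-, 1-1-0, 10--0, 110-1

NONE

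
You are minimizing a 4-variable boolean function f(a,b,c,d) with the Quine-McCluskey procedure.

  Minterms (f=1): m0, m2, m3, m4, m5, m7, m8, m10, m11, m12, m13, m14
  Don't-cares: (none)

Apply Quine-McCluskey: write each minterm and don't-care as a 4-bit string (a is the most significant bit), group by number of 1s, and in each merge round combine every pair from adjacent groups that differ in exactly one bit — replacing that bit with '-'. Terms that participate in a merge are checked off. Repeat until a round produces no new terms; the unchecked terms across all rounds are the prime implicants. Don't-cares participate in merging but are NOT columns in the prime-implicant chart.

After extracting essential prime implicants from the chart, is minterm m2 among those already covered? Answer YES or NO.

size-2^0 implicants → 0000(✓)  0010(✓)  0011(✓)  0100(✓)  0101(✓)  0111(✓)  1000(✓)  1010(✓)  1011(✓)  1100(✓)  1101(✓)  1110(✓)
size-2^1 implicants → -000(✓)  -010(✓)  -011(✓)  -100(✓)  -101(✓)  0-00(✓)  0-11  00-0(✓)  001-(✓)  01-1  010-(✓)  1-00(✓)  1-10(✓)  10-0(✓)  101-(✓)  11-0(✓)  110-(✓)
size-2^2 implicants → --00  -0-0  -01-  -10-  1--0
Unchecked terms (primes): --00, -0-0, -01-, -10-, 0-11, 01-1, 1--0
Minterm coverage:
  m0 ⊆ --00,-0-0
  m2 ⊆ -0-0,-01-
  m3 ⊆ -01-,0-11
  m4 ⊆ --00,-10-
  m5 ⊆ -10-,01-1
  m7 ⊆ 0-11,01-1
  m8 ⊆ --00,-0-0,1--0
  m10 ⊆ -0-0,-01-,1--0
  m11 ⊆ -01- [E]
  m12 ⊆ --00,-10-,1--0
  m13 ⊆ -10- [E]
  m14 ⊆ 1--0 [E]
E = {-01-, -10-, 1--0}

YES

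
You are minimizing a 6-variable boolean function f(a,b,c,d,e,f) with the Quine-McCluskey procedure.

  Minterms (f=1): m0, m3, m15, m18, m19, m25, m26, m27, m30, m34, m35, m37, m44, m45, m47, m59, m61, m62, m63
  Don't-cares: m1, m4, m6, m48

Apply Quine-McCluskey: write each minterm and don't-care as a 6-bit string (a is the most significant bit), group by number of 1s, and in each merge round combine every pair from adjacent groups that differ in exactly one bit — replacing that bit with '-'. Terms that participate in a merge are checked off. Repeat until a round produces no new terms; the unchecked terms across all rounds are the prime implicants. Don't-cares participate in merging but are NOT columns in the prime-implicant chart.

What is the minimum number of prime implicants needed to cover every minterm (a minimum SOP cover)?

11

[col 0] 000000*, 000001*, 000011*, 000100*, 000110*, 001111*, 010010*, 010011*, 011001*, 011010*, 011011*, 011110*, 100010*, 100011*, 100101*, 101100*, 101101*, 101111*, 110000, 111011*, 111101*, 111110*, 111111*
[col 1] -00011, -01111, -11011, -11110, 0-0011, 000-00, 0000-1, 00000-, 0001-0, 01-010*, 01-011*, 01001-*, 011-10, 0110-1, 01101-*, 1-1101*, 1-1111*, 10-101, 10001-, 1011-1*, 10110-, 111-11, 1111-1*, 11111-
[col 2] 01-01-, 1-11-1
Prime implicants: -00011, -01111, -11011, -11110, 0-0011, 000-00, 0000-1, 00000-, 0001-0, 01-01-, 011-10, 0110-1, 1-11-1, 10-101, 10001-, 10110-, 110000, 111-11, 11111-
PI chart (minterm → PIs covering it):
  0 | 000-00,00000-
  3 | -00011,0-0011,0000-1
  15 | -01111  (sole → essential)
  18 | 01-01-  (sole → essential)
  19 | 0-0011,01-01-
  25 | 0110-1  (sole → essential)
  26 | 01-01-,011-10
  27 | -11011,01-01-,0110-1
  30 | -11110,011-10
  34 | 10001-  (sole → essential)
  35 | -00011,10001-
  37 | 10-101  (sole → essential)
  44 | 10110-  (sole → essential)
  45 | 1-11-1,10-101,10110-
  47 | -01111,1-11-1
  59 | -11011,111-11
  61 | 1-11-1  (sole → essential)
  62 | -11110,11111-
  63 | 1-11-1,111-11,11111-
Essential prime implicants: -01111, 01-01-, 0110-1, 1-11-1, 10-101, 10001-, 10110-
Petrick residual → -00011, -11011, -11110, 000-00
Minimum SOP uses 11 PIs: b'c'd'ef + b'cdef + bcd'ef + bcdef' + a'b'c'e'f' + a'bd'e + a'bcd'f + acdf + ab'de'f + ab'c'd'e + ab'cde'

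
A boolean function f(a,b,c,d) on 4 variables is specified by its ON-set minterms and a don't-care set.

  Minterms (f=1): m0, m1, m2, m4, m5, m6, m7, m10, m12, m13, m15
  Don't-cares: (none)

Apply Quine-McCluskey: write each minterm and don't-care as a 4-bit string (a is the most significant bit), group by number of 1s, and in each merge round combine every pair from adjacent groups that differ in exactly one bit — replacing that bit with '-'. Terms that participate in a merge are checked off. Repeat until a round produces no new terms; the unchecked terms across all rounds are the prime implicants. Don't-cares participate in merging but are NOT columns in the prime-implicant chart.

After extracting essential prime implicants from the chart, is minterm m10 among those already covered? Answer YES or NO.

Round 0: 0000✓ 0001✓ 0010✓ 0100✓ 0101✓ 0110✓ 0111✓ 1010✓ 1100✓ 1101✓ 1111✓
Round 1: -010 -100✓ -101✓ -111✓ 0-00✓ 0-01✓ 0-10✓ 00-0✓ 000-✓ 01-0✓ 01-1✓ 010-✓ 011-✓ 11-1✓ 110-✓
Round 2: -1-1 -10- 0--0 0-0- 01--
PIs = {-010, -1-1, -10-, 0--0, 0-0-, 01--}
Coverage chart:
  m0: 0--0,0-0-
  m1: 0-0- ←essential
  m2: -010,0--0
  m4: -10-,0--0,0-0-,01--
  m5: -1-1,-10-,0-0-,01--
  m6: 0--0,01--
  m7: -1-1,01--
  m10: -010 ←essential
  m12: -10- ←essential
  m13: -1-1,-10-
  m15: -1-1 ←essential
Essential: -010, -1-1, -10-, 0-0-

YES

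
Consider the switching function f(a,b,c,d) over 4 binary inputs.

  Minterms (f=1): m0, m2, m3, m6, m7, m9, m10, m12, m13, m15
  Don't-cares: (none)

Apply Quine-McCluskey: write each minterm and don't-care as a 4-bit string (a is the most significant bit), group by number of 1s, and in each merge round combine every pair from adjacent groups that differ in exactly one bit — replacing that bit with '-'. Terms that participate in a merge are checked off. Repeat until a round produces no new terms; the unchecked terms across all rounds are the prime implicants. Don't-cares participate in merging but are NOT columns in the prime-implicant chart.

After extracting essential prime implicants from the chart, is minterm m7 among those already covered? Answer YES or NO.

YES

Round 0: 0000✓ 0010✓ 0011✓ 0110✓ 0111✓ 1001✓ 1010✓ 1100✓ 1101✓ 1111✓
Round 1: -010 -111 0-10✓ 0-11✓ 00-0 001-✓ 011-✓ 1-01 11-1 110-
Round 2: 0-1-
PIs = {-010, -111, 0-1-, 00-0, 1-01, 11-1, 110-}
Coverage chart:
  m0: 00-0 ←essential
  m2: -010,0-1-,00-0
  m3: 0-1- ←essential
  m6: 0-1- ←essential
  m7: -111,0-1-
  m9: 1-01 ←essential
  m10: -010 ←essential
  m12: 110- ←essential
  m13: 1-01,11-1,110-
  m15: -111,11-1
Essential: -010, 0-1-, 00-0, 1-01, 110-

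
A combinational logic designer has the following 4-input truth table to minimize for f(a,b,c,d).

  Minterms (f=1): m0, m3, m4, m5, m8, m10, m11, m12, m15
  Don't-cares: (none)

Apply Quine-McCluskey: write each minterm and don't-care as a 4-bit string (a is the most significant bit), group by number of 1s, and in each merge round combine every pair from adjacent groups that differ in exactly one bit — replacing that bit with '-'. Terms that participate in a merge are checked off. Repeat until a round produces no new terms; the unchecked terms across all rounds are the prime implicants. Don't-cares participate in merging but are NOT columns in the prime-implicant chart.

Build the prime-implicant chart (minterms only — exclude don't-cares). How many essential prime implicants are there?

size-2^0 implicants → 0000(✓)  0011(✓)  0100(✓)  0101(✓)  1000(✓)  1010(✓)  1011(✓)  1100(✓)  1111(✓)
size-2^1 implicants → -000(✓)  -011  -100(✓)  0-00(✓)  010-  1-00(✓)  1-11  10-0  101-
size-2^2 implicants → --00
Unchecked terms (primes): --00, -011, 010-, 1-11, 10-0, 101-
Minterm coverage:
  m0 ⊆ --00 [E]
  m3 ⊆ -011 [E]
  m4 ⊆ --00,010-
  m5 ⊆ 010- [E]
  m8 ⊆ --00,10-0
  m10 ⊆ 10-0,101-
  m11 ⊆ -011,1-11,101-
  m12 ⊆ --00 [E]
  m15 ⊆ 1-11 [E]
E = {--00, -011, 010-, 1-11}

4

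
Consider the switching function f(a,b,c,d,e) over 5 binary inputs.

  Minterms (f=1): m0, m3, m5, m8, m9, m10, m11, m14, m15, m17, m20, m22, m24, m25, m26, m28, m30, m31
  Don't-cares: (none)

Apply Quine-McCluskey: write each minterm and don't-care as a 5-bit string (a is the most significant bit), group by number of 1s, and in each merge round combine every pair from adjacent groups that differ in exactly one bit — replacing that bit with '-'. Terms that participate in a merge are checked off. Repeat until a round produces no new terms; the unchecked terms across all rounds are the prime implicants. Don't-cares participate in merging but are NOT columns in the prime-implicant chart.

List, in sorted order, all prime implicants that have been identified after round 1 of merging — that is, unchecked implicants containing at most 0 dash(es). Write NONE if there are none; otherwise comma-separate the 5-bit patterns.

Round 0: 00000✓ 00011✓ 00101 01000✓ 01001✓ 01010✓ 01011✓ 01110✓ 01111✓ 10001✓ 10100✓ 10110✓ 11000✓ 11001✓ 11010✓ 11100✓ 11110✓ 11111✓
Round 1: -1000✓ -1001✓ -1010✓ -1110✓ -1111✓ 0-000 0-011 01-10✓ 01-11✓ 010-0✓ 010-1✓ 0100-✓ 0101-✓ 0111-✓ 1-001 1-100✓ 1-110✓ 101-0✓ 11-00✓ 11-10✓ 110-0✓ 1100-✓ 111-0✓ 1111-✓
Round 2: -1-10 -10-0 -100- -111- 01-1- 010-- 1-1-0 11--0
PIs = {-1-10, -10-0, -100-, -111-, 0-000, 0-011, 00101, 01-1-, 010--, 1-001, 1-1-0, 11--0}

00101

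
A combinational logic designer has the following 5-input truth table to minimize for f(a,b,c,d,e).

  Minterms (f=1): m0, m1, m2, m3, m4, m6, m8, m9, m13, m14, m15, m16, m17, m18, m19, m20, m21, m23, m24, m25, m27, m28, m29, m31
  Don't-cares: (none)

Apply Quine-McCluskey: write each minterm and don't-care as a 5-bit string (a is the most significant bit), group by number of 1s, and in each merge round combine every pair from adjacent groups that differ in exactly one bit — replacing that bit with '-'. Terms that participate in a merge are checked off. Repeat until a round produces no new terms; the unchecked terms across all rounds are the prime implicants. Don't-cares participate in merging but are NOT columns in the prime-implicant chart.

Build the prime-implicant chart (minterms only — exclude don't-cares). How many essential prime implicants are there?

4

size-2^0 implicants → 00000(✓)  00001(✓)  00010(✓)  00011(✓)  00100(✓)  00110(✓)  01000(✓)  01001(✓)  01101(✓)  01110(✓)  01111(✓)  10000(✓)  10001(✓)  10010(✓)  10011(✓)  10100(✓)  10101(✓)  10111(✓)  11000(✓)  11001(✓)  11011(✓)  11100(✓)  11101(✓)  11111(✓)
size-2^1 implicants → -0000(✓)  -0001(✓)  -0010(✓)  -0011(✓)  -0100(✓)  -1000(✓)  -1001(✓)  -1101(✓)  -1111(✓)  0-000(✓)  0-001(✓)  0-110  00-00(✓)  00-10(✓)  000-0(✓)  000-1(✓)  0000-(✓)  0001-(✓)  001-0(✓)  01-01(✓)  0100-(✓)  011-1(✓)  0111-  1-000(✓)  1-001(✓)  1-011(✓)  1-100(✓)  1-101(✓)  1-111(✓)  10-00(✓)  10-01(✓)  10-11(✓)  100-0(✓)  100-1(✓)  1000-(✓)  1001-(✓)  101-1(✓)  1010-(✓)  11-00(✓)  11-01(✓)  11-11(✓)  110-1(✓)  1100-(✓)  111-1(✓)  1110-(✓)
size-2^2 implicants → --000(✓)  --001(✓)  -0-00  -00-0(✓)  -00-1(✓)  -000-(✓)  -001-(✓)  -1-01  -100-(✓)  -11-1  0-00-(✓)  00--0  000--(✓)  1--00(✓)  1--01(✓)  1--11(✓)  1-0-1(✓)  1-00-(✓)  1-1-1(✓)  1-10-(✓)  10--1(✓)  10-0-(✓)  100--(✓)  11--1(✓)  11-0-(✓)
size-2^3 implicants → --00-  -00--  1---1  1--0-
Unchecked terms (primes): --00-, -0-00, -00--, -1-01, -11-1, 0-110, 00--0, 0111-, 1---1, 1--0-
Minterm coverage:
  m0 ⊆ --00-,-0-00,-00--,00--0
  m1 ⊆ --00-,-00--
  m2 ⊆ -00--,00--0
  m3 ⊆ -00-- [E]
  m4 ⊆ -0-00,00--0
  m6 ⊆ 0-110,00--0
  m8 ⊆ --00- [E]
  m9 ⊆ --00-,-1-01
  m13 ⊆ -1-01,-11-1
  m14 ⊆ 0-110,0111-
  m15 ⊆ -11-1,0111-
  m16 ⊆ --00-,-0-00,-00--,1--0-
  m17 ⊆ --00-,-00--,1---1,1--0-
  m18 ⊆ -00-- [E]
  m19 ⊆ -00--,1---1
  m20 ⊆ -0-00,1--0-
  m21 ⊆ 1---1,1--0-
  m23 ⊆ 1---1 [E]
  m24 ⊆ --00-,1--0-
  m25 ⊆ --00-,-1-01,1---1,1--0-
  m27 ⊆ 1---1 [E]
  m28 ⊆ 1--0- [E]
  m29 ⊆ -1-01,-11-1,1---1,1--0-
  m31 ⊆ -11-1,1---1
E = {--00-, -00--, 1---1, 1--0-}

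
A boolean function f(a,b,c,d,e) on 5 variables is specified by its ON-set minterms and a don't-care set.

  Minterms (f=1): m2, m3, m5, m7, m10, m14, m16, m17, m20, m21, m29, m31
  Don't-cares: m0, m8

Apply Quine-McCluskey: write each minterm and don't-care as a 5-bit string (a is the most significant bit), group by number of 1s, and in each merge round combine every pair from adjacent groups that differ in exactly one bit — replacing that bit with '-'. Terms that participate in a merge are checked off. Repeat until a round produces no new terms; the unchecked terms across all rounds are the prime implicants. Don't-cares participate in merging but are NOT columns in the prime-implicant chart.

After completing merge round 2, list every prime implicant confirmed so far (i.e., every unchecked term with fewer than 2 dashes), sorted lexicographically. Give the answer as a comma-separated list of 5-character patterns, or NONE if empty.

-0000, -0101, 00-11, 0001-, 001-1, 01-10, 1-101, 111-1

size-2^0 implicants → 00000(✓)  00010(✓)  00011(✓)  00101(✓)  00111(✓)  01000(✓)  01010(✓)  01110(✓)  10000(✓)  10001(✓)  10100(✓)  10101(✓)  11101(✓)  11111(✓)
size-2^1 implicants → -0000  -0101  0-000(✓)  0-010(✓)  00-11  000-0(✓)  0001-  001-1  01-10  010-0(✓)  1-101  10-00(✓)  10-01(✓)  1000-(✓)  1010-(✓)  111-1
size-2^2 implicants → 0-0-0  10-0-
Unchecked terms (primes): -0000, -0101, 0-0-0, 00-11, 0001-, 001-1, 01-10, 1-101, 10-0-, 111-1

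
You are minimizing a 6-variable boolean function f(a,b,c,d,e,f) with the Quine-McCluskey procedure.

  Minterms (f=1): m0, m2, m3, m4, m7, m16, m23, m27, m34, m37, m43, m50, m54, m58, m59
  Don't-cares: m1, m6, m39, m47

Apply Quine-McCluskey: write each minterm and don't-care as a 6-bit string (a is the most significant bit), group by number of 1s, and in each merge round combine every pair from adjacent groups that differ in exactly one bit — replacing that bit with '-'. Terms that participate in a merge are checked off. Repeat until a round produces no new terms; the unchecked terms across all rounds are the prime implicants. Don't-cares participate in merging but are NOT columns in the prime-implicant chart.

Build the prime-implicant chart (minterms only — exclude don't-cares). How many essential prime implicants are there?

6

size-2^0 implicants → 000000(✓)  000001(✓)  000010(✓)  000011(✓)  000100(✓)  000110(✓)  000111(✓)  010000(✓)  010111(✓)  011011(✓)  100010(✓)  100101(✓)  100111(✓)  101011(✓)  101111(✓)  110010(✓)  110110(✓)  111010(✓)  111011(✓)
size-2^1 implicants → -00010  -00111  -11011  0-0000  0-0111  000-00(✓)  000-10(✓)  000-11(✓)  0000-0(✓)  0000-1(✓)  00000-(✓)  00001-(✓)  0001-0(✓)  00011-(✓)  1-0010  1-1011  10-111  1001-1  101-11  11-010  110-10  11101-
size-2^2 implicants → 000--0  000-1-  0000--
Unchecked terms (primes): -00010, -00111, -11011, 0-0000, 0-0111, 000--0, 000-1-, 0000--, 1-0010, 1-1011, 10-111, 1001-1, 101-11, 11-010, 110-10, 11101-
Minterm coverage:
  m0 ⊆ 0-0000,000--0,0000--
  m2 ⊆ -00010,000--0,000-1-,0000--
  m3 ⊆ 000-1-,0000--
  m4 ⊆ 000--0 [E]
  m7 ⊆ -00111,0-0111,000-1-
  m16 ⊆ 0-0000 [E]
  m23 ⊆ 0-0111 [E]
  m27 ⊆ -11011 [E]
  m34 ⊆ -00010,1-0010
  m37 ⊆ 1001-1 [E]
  m43 ⊆ 1-1011,101-11
  m50 ⊆ 1-0010,11-010,110-10
  m54 ⊆ 110-10 [E]
  m58 ⊆ 11-010,11101-
  m59 ⊆ -11011,1-1011,11101-
E = {-11011, 0-0000, 0-0111, 000--0, 1001-1, 110-10}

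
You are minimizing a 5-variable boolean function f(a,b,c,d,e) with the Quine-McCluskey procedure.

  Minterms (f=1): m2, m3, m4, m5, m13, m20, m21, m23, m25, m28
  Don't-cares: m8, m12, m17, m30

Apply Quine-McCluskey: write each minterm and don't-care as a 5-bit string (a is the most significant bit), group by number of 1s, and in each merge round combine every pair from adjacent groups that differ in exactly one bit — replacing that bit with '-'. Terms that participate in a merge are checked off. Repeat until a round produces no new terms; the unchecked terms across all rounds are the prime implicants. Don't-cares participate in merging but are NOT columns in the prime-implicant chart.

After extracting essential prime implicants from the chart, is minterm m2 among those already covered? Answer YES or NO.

YES

[col 0] 00010*, 00011*, 00100*, 00101*, 01000*, 01100*, 01101*, 10001*, 10100*, 10101*, 10111*, 11001*, 11100*, 11110*
[col 1] -0100*, -0101*, -1100*, 0-100*, 0-101*, 0001-, 0010-*, 01-00, 0110-*, 1-001, 1-100*, 10-01, 101-1, 1010-*, 111-0
[col 2] --100, -010-, 0-10-
Prime implicants: --100, -010-, 0-10-, 0001-, 01-00, 1-001, 10-01, 101-1, 111-0
PI chart (minterm → PIs covering it):
  2 | 0001-  (sole → essential)
  3 | 0001-  (sole → essential)
  4 | --100,-010-,0-10-
  5 | -010-,0-10-
  13 | 0-10-  (sole → essential)
  20 | --100,-010-
  21 | -010-,10-01,101-1
  23 | 101-1  (sole → essential)
  25 | 1-001  (sole → essential)
  28 | --100,111-0
Essential prime implicants: 0-10-, 0001-, 1-001, 101-1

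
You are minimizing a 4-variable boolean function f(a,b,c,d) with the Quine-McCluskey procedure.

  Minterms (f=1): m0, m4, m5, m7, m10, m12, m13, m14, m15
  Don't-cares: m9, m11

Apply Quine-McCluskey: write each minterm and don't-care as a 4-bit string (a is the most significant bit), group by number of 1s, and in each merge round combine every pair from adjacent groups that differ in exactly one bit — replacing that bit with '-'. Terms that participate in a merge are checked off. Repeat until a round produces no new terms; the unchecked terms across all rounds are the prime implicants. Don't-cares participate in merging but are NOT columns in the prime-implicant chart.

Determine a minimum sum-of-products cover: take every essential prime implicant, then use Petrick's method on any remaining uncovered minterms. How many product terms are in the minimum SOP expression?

4

Round 0: 0000✓ 0100✓ 0101✓ 0111✓ 1001✓ 1010✓ 1011✓ 1100✓ 1101✓ 1110✓ 1111✓
Round 1: -100✓ -101✓ -111✓ 0-00 01-1✓ 010-✓ 1-01✓ 1-10✓ 1-11✓ 10-1✓ 101-✓ 11-0✓ 11-1✓ 110-✓ 111-✓
Round 2: -1-1 -10- 1--1 1-1- 11--
PIs = {-1-1, -10-, 0-00, 1--1, 1-1-, 11--}
Coverage chart:
  m0: 0-00 ←essential
  m4: -10-,0-00
  m5: -1-1,-10-
  m7: -1-1 ←essential
  m10: 1-1- ←essential
  m12: -10-,11--
  m13: -1-1,-10-,1--1,11--
  m14: 1-1-,11--
  m15: -1-1,1--1,1-1-,11--
Essential: -1-1, 0-00, 1-1-
Petrick residual → -10-
Min cover (4 terms): bd + bc' + a'c'd' + ac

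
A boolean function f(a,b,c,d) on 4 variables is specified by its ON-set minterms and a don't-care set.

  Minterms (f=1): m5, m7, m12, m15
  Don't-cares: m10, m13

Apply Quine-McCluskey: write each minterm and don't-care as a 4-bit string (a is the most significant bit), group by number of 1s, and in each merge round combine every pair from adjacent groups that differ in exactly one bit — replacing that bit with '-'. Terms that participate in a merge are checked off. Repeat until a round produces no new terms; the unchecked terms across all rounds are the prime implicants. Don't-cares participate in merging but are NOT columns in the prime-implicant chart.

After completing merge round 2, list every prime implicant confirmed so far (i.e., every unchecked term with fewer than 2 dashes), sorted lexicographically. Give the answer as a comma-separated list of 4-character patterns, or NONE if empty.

Round 0: 0101✓ 0111✓ 1010 1100✓ 1101✓ 1111✓
Round 1: -101✓ -111✓ 01-1✓ 11-1✓ 110-
Round 2: -1-1
PIs = {-1-1, 1010, 110-}

1010, 110-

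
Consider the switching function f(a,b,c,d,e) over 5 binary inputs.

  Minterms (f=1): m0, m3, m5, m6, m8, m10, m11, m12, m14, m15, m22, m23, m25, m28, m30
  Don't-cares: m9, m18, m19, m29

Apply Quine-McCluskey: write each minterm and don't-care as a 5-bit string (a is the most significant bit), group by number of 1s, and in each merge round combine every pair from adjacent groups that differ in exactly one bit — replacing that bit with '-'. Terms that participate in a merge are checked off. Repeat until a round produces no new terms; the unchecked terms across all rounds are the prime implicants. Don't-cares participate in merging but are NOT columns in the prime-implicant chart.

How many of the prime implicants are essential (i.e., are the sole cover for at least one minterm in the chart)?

Round 0: 00000✓ 00011✓ 00101 00110✓ 01000✓ 01001✓ 01010✓ 01011✓ 01100✓ 01110✓ 01111✓ 10010✓ 10011✓ 10110✓ 10111✓ 11001✓ 11100✓ 11101✓ 11110✓
Round 1: -0011 -0110✓ -1001 -1100✓ -1110✓ 0-000 0-011 0-110✓ 01-00✓ 01-10✓ 01-11✓ 010-0✓ 010-1✓ 0100-✓ 0101-✓ 011-0✓ 0111-✓ 1-110✓ 10-10✓ 10-11✓ 1001-✓ 1011-✓ 11-01 111-0✓ 1110-
Round 2: --110 -11-0 01--0 01-1- 010-- 10-1-
PIs = {--110, -0011, -1001, -11-0, 0-000, 0-011, 00101, 01--0, 01-1-, 010--, 10-1-, 11-01, 1110-}
Coverage chart:
  m0: 0-000 ←essential
  m3: -0011,0-011
  m5: 00101 ←essential
  m6: --110 ←essential
  m8: 0-000,01--0,010--
  m10: 01--0,01-1-,010--
  m11: 0-011,01-1-,010--
  m12: -11-0,01--0
  m14: --110,-11-0,01--0,01-1-
  m15: 01-1- ←essential
  m22: --110,10-1-
  m23: 10-1- ←essential
  m25: -1001,11-01
  m28: -11-0,1110-
  m30: --110,-11-0
Essential: --110, 0-000, 00101, 01-1-, 10-1-

5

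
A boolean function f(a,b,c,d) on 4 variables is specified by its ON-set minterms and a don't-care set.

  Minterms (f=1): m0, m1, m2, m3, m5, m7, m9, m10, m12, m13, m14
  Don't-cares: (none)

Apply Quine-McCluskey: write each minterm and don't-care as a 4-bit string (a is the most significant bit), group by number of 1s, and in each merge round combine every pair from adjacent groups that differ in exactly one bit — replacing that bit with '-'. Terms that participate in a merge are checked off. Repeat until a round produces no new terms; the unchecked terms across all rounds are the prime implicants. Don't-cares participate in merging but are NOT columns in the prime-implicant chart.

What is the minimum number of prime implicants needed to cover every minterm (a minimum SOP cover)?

Round 0: 0000✓ 0001✓ 0010✓ 0011✓ 0101✓ 0111✓ 1001✓ 1010✓ 1100✓ 1101✓ 1110✓
Round 1: -001✓ -010 -101✓ 0-01✓ 0-11✓ 00-0✓ 00-1✓ 000-✓ 001-✓ 01-1✓ 1-01✓ 1-10 11-0 110-
Round 2: --01 0--1 00--
PIs = {--01, -010, 0--1, 00--, 1-10, 11-0, 110-}
Coverage chart:
  m0: 00-- ←essential
  m1: --01,0--1,00--
  m2: -010,00--
  m3: 0--1,00--
  m5: --01,0--1
  m7: 0--1 ←essential
  m9: --01 ←essential
  m10: -010,1-10
  m12: 11-0,110-
  m13: --01,110-
  m14: 1-10,11-0
Essential: --01, 0--1, 00--
Petrick residual → -010, 11-0
Min cover (5 terms): c'd + b'cd' + a'd + a'b' + abd'

5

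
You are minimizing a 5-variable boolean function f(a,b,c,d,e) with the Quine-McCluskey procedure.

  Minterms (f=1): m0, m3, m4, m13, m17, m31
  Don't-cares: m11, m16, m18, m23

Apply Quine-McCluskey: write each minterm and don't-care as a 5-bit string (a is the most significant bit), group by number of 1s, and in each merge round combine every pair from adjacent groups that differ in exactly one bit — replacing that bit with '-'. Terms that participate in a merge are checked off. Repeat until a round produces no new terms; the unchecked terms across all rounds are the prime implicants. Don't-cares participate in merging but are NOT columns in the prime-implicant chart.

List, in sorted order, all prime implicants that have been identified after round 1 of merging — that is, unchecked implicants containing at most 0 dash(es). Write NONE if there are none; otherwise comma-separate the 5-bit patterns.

01101

size-2^0 implicants → 00000(✓)  00011(✓)  00100(✓)  01011(✓)  01101  10000(✓)  10001(✓)  10010(✓)  10111(✓)  11111(✓)
size-2^1 implicants → -0000  0-011  00-00  1-111  100-0  1000-
Unchecked terms (primes): -0000, 0-011, 00-00, 01101, 1-111, 100-0, 1000-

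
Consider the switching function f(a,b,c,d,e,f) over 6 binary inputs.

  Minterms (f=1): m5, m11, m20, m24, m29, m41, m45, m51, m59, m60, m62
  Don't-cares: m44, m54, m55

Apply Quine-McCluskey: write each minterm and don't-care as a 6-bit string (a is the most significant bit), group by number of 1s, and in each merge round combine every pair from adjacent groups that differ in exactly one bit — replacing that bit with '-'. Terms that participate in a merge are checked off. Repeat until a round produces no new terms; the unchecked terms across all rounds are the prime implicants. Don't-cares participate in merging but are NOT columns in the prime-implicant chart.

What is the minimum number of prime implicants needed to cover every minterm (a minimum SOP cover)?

[col 0] 000101, 001011, 010100, 011000, 011101, 101001*, 101100*, 101101*, 110011*, 110110*, 110111*, 111011*, 111100*, 111110*
[col 1] 1-1100, 101-01, 10110-, 11-011, 11-110, 110-11, 11011-, 1111-0
Prime implicants: 000101, 001011, 010100, 011000, 011101, 1-1100, 101-01, 10110-, 11-011, 11-110, 110-11, 11011-, 1111-0
PI chart (minterm → PIs covering it):
  5 | 000101  (sole → essential)
  11 | 001011  (sole → essential)
  20 | 010100  (sole → essential)
  24 | 011000  (sole → essential)
  29 | 011101  (sole → essential)
  41 | 101-01  (sole → essential)
  45 | 101-01,10110-
  51 | 11-011,110-11
  59 | 11-011  (sole → essential)
  60 | 1-1100,1111-0
  62 | 11-110,1111-0
Essential prime implicants: 000101, 001011, 010100, 011000, 011101, 101-01, 11-011
Petrick residual → 1111-0
Minimum SOP uses 8 PIs: a'b'c'de'f + a'b'cd'ef + a'bc'de'f' + a'bcd'e'f' + a'bcde'f + ab'ce'f + abd'ef + abcdf'

8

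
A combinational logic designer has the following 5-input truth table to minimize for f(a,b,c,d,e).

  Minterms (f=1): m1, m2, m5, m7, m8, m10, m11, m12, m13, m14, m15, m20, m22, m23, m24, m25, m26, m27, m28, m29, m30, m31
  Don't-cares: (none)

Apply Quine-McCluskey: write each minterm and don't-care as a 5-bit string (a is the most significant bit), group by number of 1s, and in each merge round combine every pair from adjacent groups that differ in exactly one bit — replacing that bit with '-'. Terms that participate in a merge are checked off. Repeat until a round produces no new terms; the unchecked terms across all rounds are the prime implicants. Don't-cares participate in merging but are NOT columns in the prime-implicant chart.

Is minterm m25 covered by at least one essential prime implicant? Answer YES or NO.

YES

size-2^0 implicants → 00001(✓)  00010(✓)  00101(✓)  00111(✓)  01000(✓)  01010(✓)  01011(✓)  01100(✓)  01101(✓)  01110(✓)  01111(✓)  10100(✓)  10110(✓)  10111(✓)  11000(✓)  11001(✓)  11010(✓)  11011(✓)  11100(✓)  11101(✓)  11110(✓)  11111(✓)
size-2^1 implicants → -0111(✓)  -1000(✓)  -1010(✓)  -1011(✓)  -1100(✓)  -1101(✓)  -1110(✓)  -1111(✓)  0-010  0-101(✓)  0-111(✓)  00-01  001-1(✓)  01-00(✓)  01-10(✓)  01-11(✓)  010-0(✓)  0101-(✓)  011-0(✓)  011-1(✓)  0110-(✓)  0111-(✓)  1-100(✓)  1-110(✓)  1-111(✓)  101-0(✓)  1011-(✓)  11-00(✓)  11-01(✓)  11-10(✓)  11-11(✓)  110-0(✓)  110-1(✓)  1100-(✓)  1101-(✓)  111-0(✓)  111-1(✓)  1110-(✓)  1111-(✓)
size-2^2 implicants → --111  -1-00(✓)  -1-10(✓)  -1-11(✓)  -10-0(✓)  -101-(✓)  -11-0(✓)  -11-1(✓)  -110-(✓)  -111-(✓)  0-1-1  01--0(✓)  01-1-(✓)  011--(✓)  1-1-0  1-11-  11--0(✓)  11--1(✓)  11-0-(✓)  11-1-(✓)  110--(✓)  111--(✓)
size-2^3 implicants → -1--0  -1-1-  -11--  11---
Unchecked terms (primes): --111, -1--0, -1-1-, -11--, 0-010, 0-1-1, 00-01, 1-1-0, 1-11-, 11---
Minterm coverage:
  m1 ⊆ 00-01 [E]
  m2 ⊆ 0-010 [E]
  m5 ⊆ 0-1-1,00-01
  m7 ⊆ --111,0-1-1
  m8 ⊆ -1--0 [E]
  m10 ⊆ -1--0,-1-1-,0-010
  m11 ⊆ -1-1- [E]
  m12 ⊆ -1--0,-11--
  m13 ⊆ -11--,0-1-1
  m14 ⊆ -1--0,-1-1-,-11--
  m15 ⊆ --111,-1-1-,-11--,0-1-1
  m20 ⊆ 1-1-0 [E]
  m22 ⊆ 1-1-0,1-11-
  m23 ⊆ --111,1-11-
  m24 ⊆ -1--0,11---
  m25 ⊆ 11--- [E]
  m26 ⊆ -1--0,-1-1-,11---
  m27 ⊆ -1-1-,11---
  m28 ⊆ -1--0,-11--,1-1-0,11---
  m29 ⊆ -11--,11---
  m30 ⊆ -1--0,-1-1-,-11--,1-1-0,1-11-,11---
  m31 ⊆ --111,-1-1-,-11--,1-11-,11---
E = {-1--0, -1-1-, 0-010, 00-01, 1-1-0, 11---}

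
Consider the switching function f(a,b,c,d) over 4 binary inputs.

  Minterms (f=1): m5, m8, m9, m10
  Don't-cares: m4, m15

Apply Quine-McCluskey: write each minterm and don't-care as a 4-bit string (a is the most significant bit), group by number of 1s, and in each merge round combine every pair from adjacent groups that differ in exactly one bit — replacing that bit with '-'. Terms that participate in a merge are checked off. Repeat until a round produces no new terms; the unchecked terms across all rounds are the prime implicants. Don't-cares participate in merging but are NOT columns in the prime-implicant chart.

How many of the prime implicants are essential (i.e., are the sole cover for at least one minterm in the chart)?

3

size-2^0 implicants → 0100(✓)  0101(✓)  1000(✓)  1001(✓)  1010(✓)  1111
size-2^1 implicants → 010-  10-0  100-
Unchecked terms (primes): 010-, 10-0, 100-, 1111
Minterm coverage:
  m5 ⊆ 010- [E]
  m8 ⊆ 10-0,100-
  m9 ⊆ 100- [E]
  m10 ⊆ 10-0 [E]
E = {010-, 10-0, 100-}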